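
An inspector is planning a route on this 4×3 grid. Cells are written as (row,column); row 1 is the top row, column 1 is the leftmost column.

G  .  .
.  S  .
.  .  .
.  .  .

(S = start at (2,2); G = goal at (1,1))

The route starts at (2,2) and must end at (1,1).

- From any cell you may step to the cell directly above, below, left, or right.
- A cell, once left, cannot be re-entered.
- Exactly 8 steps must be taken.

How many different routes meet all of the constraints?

7

Need simple routes of exactly 8 moves from (2,2) to (1,1) (Manhattan distance 2, so 3 moves are spent on a detour and 3 undoing it).
Enumerating: (2,2) (1,2) (1,3) (2,3) (3,3) (3,2) (3,1) (2,1) (1,1) | (2,2) (3,2) (4,2) (4,3) (3,3) (2,3) (1,3) (1,2) (1,1) | (2,2) (3,2) (3,3) (4,3) (4,2) (4,1) (3,1) (2,1) (1,1) | (2,2) (2,1) (3,1) (3,2) (3,3) (2,3) (1,3) (1,2) (1,1) | (2,2) (2,3) (3,3) (4,3) (4,2) (3,2) (3,1) (2,1) (1,1) | (2,2) (2,3) (3,3) (4,3) (4,2) (4,1) (3,1) (2,1) (1,1) | (2,2) (2,3) (3,3) (3,2) (4,2) (4,1) (3,1) (2,1) (1,1).
That gives 7 routes.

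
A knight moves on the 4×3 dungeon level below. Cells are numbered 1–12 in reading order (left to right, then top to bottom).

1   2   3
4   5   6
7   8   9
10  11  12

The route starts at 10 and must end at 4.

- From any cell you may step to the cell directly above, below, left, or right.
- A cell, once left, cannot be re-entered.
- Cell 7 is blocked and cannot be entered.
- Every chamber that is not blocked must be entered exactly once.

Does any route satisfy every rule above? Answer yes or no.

One route that works: 10 → 11 → 12 → 9 → 8 → 5 → 6 → 3 → 2 → 1 → 4.

yes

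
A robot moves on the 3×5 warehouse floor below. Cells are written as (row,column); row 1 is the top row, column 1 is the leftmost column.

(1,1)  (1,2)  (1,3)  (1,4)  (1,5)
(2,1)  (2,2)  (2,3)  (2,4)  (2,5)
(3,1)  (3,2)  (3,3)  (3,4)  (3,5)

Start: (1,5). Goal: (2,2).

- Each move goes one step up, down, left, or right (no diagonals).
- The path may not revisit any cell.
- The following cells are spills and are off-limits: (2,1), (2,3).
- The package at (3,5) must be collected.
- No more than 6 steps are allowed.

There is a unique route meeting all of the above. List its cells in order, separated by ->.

The 6-move cap with required stops at (3,5) leaves no slack for detours.
Route from (1,5): 2× down (reaching (3,5)), 3× left (reaching (3,2)), up to (2,2) — 6 moves in all.
Check: all required cells visited; 6 ≤ 6 moves.

(1,5) -> (2,5) -> (3,5) -> (3,4) -> (3,3) -> (3,2) -> (2,2)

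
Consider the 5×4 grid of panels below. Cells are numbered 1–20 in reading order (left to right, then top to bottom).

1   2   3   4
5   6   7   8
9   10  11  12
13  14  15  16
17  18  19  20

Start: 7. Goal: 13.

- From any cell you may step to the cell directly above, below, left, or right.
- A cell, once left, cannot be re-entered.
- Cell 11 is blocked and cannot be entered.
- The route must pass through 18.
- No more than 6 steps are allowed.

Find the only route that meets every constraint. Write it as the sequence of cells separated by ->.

Any route must reach 18 and still end at 13 within 6 moves, so the order of the required stops is forced.
Route from 7: left to 6, 3× down (reaching 18), left to 17, up to 13 — 6 moves in all.
Check: all required cells visited; 6 ≤ 6 moves.

7 -> 6 -> 10 -> 14 -> 18 -> 17 -> 13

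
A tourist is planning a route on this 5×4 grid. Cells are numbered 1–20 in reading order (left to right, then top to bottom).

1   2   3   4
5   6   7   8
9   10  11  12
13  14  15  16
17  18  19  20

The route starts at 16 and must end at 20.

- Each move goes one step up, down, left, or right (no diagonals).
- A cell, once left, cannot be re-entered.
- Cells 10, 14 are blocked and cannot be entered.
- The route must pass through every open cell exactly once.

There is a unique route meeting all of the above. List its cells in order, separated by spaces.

Need to visit all 18 open cells exactly once, starting at 16 and ending at 20.
Route from 16: left to 15, up to 11, right to 12, 2× up (reaching 4), left to 3, down to 7, left to 6, up to 2, left to 1, 4× down (reaching 17), 3× right (reaching 20) — 17 moves in all.
Check: all 18 open cells covered.

16 15 11 12 8 4 3 7 6 2 1 5 9 13 17 18 19 20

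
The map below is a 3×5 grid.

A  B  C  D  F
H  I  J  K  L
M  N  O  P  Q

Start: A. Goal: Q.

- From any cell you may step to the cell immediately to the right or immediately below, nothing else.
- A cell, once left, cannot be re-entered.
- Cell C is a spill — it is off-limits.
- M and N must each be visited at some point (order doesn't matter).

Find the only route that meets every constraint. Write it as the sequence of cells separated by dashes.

Moves only go right or down, so the column and row indices never decrease.
Route from A: 2× down (reaching M), 4× right (reaching Q) — 6 moves in all.
Check: all required cells visited.

A - H - M - N - O - P - Q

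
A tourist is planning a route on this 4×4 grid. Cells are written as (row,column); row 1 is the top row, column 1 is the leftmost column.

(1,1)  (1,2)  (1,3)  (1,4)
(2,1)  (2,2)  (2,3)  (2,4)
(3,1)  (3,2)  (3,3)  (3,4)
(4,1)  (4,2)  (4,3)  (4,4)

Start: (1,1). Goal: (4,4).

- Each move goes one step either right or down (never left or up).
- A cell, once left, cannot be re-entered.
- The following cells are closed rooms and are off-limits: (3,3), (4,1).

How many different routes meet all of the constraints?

A right/down-only route from (1,1) to (4,4) makes exactly 3 down-moves and 3 right-moves in some order.
With no other constraints that would be C(6,3) = 20 routes.
Subtract routes through each blocked cell (inclusion–exclusion for overlaps): − through (3,3): 12 − through (4,1): 1 → 7.
That gives 7 routes.

7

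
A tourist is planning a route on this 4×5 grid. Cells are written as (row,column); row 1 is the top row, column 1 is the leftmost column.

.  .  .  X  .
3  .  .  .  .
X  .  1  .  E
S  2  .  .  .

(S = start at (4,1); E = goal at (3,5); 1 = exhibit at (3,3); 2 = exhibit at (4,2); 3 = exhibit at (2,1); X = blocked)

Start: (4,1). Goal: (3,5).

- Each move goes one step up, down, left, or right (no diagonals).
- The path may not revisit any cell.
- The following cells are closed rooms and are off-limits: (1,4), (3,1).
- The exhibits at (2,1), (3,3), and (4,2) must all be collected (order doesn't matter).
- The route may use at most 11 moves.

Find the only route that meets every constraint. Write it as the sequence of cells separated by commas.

(4,1), (4,2), (3,2), (2,2), (2,1), (1,1), (1,2), (1,3), (2,3), (3,3), (3,4), (3,5)

The 11-move cap with required stops at (2,1), (3,3), (4,2) leaves no slack for detours.
Route from (4,1): right 1 to (4,2), up 2 to (2,2), left 1 to (2,1), up 1 to (1,1), right 2 to (1,3), down 2 to (3,3), right 2 to (3,5) — 11 moves in all.
Check: all required cells visited; 11 ≤ 11 moves.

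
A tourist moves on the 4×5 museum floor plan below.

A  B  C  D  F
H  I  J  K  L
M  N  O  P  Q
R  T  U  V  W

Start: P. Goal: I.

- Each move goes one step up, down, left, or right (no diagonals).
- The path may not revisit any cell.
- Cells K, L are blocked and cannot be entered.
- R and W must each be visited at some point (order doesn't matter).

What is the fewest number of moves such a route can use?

9

Any route passes through R and W in some order between P and I. Summing Manhattan distances along each leg and taking the cheapest ordering (P → W → R → I) gives a lower bound of 2 + 4 + 3 = 9 moves.
A route of 9 moves achieves this: P → Q → W → V → U → T → R → M → H → I.
Since 9 matches the lower bound, it is optimal.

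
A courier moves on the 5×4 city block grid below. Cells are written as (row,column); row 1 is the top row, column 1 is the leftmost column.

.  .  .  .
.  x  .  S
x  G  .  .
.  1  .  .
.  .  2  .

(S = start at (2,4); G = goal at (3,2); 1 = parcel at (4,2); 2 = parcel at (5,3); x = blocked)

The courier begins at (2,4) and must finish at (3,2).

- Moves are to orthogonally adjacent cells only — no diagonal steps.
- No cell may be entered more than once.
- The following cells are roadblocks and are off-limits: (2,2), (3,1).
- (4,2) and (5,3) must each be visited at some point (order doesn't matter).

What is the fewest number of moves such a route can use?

7

Any route passes through (4,2) and (5,3) in some order between (2,4) and (3,2). Summing Manhattan distances along each leg and taking the cheapest ordering ((2,4) → (5,3) → (4,2) → (3,2)) gives a lower bound of 4 + 2 + 1 = 7 moves.
A route of 7 moves achieves this: (2,4) → (3,4) → (4,4) → (5,4) → (5,3) → (4,3) → (4,2) → (3,2).
Since 7 matches the lower bound, it is optimal.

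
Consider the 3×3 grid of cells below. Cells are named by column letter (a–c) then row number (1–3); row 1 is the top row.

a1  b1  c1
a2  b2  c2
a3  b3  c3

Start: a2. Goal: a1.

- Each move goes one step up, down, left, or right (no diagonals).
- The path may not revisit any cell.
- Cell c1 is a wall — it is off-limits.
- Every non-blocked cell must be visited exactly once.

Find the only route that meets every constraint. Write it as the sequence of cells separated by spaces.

a2 a3 b3 c3 c2 b2 b1 a1

Need to visit all 8 open cells exactly once, starting at a2 and ending at a1.
Cell c3 has only two open neighbours (c2 and b3), so the path must pass straight through it: one of those is the cell it's entered from and the other is where it exits.
Route from a2: down to a3, 2× right (reaching c3), up to c2, left to b2, up to b1, left to a1 — 7 moves in all.
Check: all 8 open cells covered.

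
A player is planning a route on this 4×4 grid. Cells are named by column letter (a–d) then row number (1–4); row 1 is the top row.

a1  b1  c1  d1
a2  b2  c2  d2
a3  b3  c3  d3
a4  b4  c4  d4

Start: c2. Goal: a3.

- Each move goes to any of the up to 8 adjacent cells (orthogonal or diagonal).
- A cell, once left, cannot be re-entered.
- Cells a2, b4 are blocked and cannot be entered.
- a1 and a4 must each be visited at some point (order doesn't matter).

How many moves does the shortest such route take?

Any route passes through a1 and a4 in some order between c2 and a3. Summing Chebyshev distances along each leg and taking the cheapest ordering (c2 → a1 → a4 → a3) gives a lower bound of 2 + 3 + 1 = 6 moves.
A route of 6 moves achieves this: c2 → b1 → a1 → b2 → b3 → a4 → a3.
Since 6 matches the lower bound, it is optimal.

6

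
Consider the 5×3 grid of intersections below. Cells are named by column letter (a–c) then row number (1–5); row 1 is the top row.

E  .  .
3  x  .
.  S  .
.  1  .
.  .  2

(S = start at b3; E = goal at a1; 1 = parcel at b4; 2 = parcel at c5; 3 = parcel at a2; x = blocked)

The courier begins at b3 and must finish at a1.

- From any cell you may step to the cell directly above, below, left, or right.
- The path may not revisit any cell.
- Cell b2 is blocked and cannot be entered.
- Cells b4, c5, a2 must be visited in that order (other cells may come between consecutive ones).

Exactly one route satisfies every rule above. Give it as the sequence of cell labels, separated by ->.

b3 -> b4 -> c4 -> c5 -> b5 -> a5 -> a4 -> a3 -> a2 -> a1

The waypoints must appear in the order b4, c5, a2, with no cell reused.
Route from b3: down to b4, right to c4, down to c5, 2× left (reaching a5), 4× up (reaching a1) — 9 moves in all.
Check: order respected (1 at step 1, 2 at step 3, 3 at step 8).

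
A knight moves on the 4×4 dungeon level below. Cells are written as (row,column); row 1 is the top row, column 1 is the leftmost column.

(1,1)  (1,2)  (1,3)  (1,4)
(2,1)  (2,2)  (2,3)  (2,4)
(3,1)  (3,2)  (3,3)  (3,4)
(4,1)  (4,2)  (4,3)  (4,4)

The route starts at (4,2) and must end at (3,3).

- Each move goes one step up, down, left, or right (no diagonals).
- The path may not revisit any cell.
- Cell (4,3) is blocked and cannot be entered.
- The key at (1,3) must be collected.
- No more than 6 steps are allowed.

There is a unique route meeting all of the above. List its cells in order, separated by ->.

The 6-move cap with required stops at (1,3) leaves no slack for detours.
Route from (4,2): up 3 to (1,2), right 1 to (1,3), down 2 to (3,3) — 6 moves in all.
Check: all required cells visited; 6 ≤ 6 moves.

(4,2) -> (3,2) -> (2,2) -> (1,2) -> (1,3) -> (2,3) -> (3,3)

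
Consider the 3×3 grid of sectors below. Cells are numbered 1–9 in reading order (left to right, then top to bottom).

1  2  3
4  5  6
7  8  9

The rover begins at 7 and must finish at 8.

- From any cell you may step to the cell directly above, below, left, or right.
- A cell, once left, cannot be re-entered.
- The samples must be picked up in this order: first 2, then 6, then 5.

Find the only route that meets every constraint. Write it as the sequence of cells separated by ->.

7 -> 4 -> 1 -> 2 -> 3 -> 6 -> 5 -> 8

The waypoints must appear in the order 2, 6, 5, with no cell reused.
Route from 7: up 2 to 1, right 2 to 3, down 1 to 6, left 1 to 5, down 1 to 8 — 7 moves in all.
Check: order respected (2 at step 3, 6 at step 5, 5 at step 6).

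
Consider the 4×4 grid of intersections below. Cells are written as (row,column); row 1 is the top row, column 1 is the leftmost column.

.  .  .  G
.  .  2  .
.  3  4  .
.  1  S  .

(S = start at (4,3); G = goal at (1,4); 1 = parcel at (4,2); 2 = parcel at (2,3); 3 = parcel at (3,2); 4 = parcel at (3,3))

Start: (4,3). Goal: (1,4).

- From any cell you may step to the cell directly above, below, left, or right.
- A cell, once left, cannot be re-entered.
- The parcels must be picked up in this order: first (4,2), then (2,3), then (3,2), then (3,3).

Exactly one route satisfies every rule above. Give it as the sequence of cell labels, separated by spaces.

The waypoints must appear in the order (4,2), (2,3), (3,2), (3,3), with no cell reused.
Route from (4,3): left 2 to (4,1), up 3 to (1,1), right 2 to (1,3), down 1 to (2,3), left 1 to (2,2), down 1 to (3,2), right 2 to (3,4), up 2 to (1,4) — 14 moves in all.
Check: order respected (1 at step 1, 2 at step 8, 3 at step 10, 4 at step 11).

(4,3) (4,2) (4,1) (3,1) (2,1) (1,1) (1,2) (1,3) (2,3) (2,2) (3,2) (3,3) (3,4) (2,4) (1,4)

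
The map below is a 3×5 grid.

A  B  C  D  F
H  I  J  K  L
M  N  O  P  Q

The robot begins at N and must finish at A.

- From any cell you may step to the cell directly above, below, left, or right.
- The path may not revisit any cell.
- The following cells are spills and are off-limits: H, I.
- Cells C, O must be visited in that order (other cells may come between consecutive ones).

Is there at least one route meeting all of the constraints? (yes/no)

Ignoring the required order, 11 revisit-free routes from N to A pass through all of C and O; the waypoint orders that occur are O → C (11) — never C → O.

no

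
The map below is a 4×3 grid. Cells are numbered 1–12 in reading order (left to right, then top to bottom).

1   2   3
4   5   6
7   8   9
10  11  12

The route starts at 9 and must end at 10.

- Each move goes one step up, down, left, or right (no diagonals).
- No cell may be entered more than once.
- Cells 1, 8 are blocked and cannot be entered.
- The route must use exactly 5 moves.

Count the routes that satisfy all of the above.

1

Need simple routes of exactly 5 moves from 9 to 10 (Manhattan distance 3, so 1 moves are spent on a detour and 1 undoing it).
Enumerating: 9 6 5 4 7 10.
That gives 1 route.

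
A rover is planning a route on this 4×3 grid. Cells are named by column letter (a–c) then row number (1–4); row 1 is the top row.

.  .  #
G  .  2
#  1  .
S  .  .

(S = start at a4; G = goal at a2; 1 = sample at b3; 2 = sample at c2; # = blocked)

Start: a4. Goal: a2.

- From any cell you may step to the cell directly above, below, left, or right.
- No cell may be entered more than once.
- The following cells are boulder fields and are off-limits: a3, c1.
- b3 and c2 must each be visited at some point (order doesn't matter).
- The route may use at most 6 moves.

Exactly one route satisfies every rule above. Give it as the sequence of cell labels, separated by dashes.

Any route must reach b3 and c2 and still end at a2 within 6 moves, so the order of the required stops is forced.
Route from a4: right 1 to b4, up 1 to b3, right 1 to c3, up 1 to c2, left 2 to a2 — 6 moves in all.
Check: all required cells visited; 6 ≤ 6 moves.

a4 - b4 - b3 - c3 - c2 - b2 - a2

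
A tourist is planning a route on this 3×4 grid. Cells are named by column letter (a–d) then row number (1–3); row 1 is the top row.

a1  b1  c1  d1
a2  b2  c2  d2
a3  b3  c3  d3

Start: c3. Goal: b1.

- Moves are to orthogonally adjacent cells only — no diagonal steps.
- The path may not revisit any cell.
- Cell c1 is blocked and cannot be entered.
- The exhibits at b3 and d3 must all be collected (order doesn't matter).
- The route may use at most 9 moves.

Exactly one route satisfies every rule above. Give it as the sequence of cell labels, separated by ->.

c3 -> d3 -> d2 -> c2 -> b2 -> b3 -> a3 -> a2 -> a1 -> b1

Any route must reach b3 and d3 and still end at b1 within 9 moves, so the order of the required stops is forced.
Route from c3: right 1 to d3, up 1 to d2, left 2 to b2, down 1 to b3, left 1 to a3, up 2 to a1, right 1 to b1 — 9 moves in all.
Check: all required cells visited; 9 ≤ 9 moves.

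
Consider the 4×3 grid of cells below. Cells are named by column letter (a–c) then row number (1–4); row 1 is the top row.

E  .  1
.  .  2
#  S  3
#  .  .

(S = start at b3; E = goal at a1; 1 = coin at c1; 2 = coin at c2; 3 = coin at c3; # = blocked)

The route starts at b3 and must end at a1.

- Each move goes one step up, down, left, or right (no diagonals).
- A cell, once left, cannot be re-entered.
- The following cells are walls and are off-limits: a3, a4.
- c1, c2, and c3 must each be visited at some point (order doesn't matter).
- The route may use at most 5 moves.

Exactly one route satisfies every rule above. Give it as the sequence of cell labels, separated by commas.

b3, c3, c2, c1, b1, a1

The 5-move cap with required stops at c1, c2, c3 leaves no slack for detours.
Route from b3: right to c3, 2× up (reaching c1), 2× left (reaching a1) — 5 moves in all.
Check: all required cells visited; 5 ≤ 5 moves.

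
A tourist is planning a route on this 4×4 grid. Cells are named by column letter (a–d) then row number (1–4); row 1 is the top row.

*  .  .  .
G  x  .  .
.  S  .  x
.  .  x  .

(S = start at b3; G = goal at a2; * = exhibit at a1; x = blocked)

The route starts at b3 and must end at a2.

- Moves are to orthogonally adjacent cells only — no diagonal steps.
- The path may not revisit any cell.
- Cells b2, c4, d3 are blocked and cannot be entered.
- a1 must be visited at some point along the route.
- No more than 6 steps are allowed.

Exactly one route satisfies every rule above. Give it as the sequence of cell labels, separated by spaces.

The 6-move cap with required stops at a1 leaves no slack for detours.
Route from b3: right to c3, 2× up (reaching c1), 2× left (reaching a1), down to a2 — 6 moves in all.
Check: all required cells visited; 6 ≤ 6 moves.

b3 c3 c2 c1 b1 a1 a2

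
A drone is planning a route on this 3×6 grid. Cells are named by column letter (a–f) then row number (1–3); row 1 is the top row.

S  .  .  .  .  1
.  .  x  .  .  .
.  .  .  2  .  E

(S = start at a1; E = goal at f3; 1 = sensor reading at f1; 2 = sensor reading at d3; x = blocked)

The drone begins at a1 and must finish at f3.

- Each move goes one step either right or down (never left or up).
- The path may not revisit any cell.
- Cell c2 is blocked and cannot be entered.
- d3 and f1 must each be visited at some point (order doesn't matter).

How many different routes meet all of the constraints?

0

A right/down-only route from a1 to f3 makes exactly 2 down-moves and 5 right-moves in some order.
With no other constraints that would be C(7,2) = 21 routes.
d3 is below but to the left of f1: going f1 → d3 would need a leftward move and d3 → f1 an upward move, so no right/down-only route can visit both required cells.
No route satisfies every constraint, so the count is 0.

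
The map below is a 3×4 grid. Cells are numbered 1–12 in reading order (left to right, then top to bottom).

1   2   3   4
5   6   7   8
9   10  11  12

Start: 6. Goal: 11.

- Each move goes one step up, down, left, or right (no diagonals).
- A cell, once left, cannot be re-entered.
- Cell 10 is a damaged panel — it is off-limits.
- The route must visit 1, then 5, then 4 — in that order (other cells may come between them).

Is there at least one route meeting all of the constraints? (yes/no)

no

Ignoring the required order, 2 revisit-free routes from 6 to 11 pass through all of 1, 5, and 4; the waypoint orders that occur are 5 → 1 → 4 (2) — never 1 → 5 → 4.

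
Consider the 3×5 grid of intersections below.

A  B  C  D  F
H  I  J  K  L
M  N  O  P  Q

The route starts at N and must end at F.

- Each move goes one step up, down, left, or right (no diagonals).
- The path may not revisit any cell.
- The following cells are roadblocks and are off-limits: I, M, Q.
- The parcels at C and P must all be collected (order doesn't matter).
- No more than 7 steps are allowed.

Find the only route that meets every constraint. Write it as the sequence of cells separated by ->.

N -> O -> P -> K -> J -> C -> D -> F

The budget equals the shortest possible length, so every move has to be on a shortest route through the required cells.
Route from N: right 2 to P, up 1 to K, left 1 to J, up 1 to C, right 2 to F — 7 moves in all.
Check: all required cells visited; 7 ≤ 7 moves.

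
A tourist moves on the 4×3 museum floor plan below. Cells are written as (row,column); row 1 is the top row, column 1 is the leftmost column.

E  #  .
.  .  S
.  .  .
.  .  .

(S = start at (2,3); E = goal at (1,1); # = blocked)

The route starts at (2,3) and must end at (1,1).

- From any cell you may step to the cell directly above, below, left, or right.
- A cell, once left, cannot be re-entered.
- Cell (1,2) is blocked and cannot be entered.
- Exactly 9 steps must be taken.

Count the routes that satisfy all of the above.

Need simple routes of exactly 9 moves from (2,3) to (1,1) (Manhattan distance 3, so 3 moves are spent on a detour and 3 undoing it).
Enumerating: (2,3) (3,3) (4,3) (4,2) (4,1) (3,1) (3,2) (2,2) (2,1) (1,1) | (2,3) (2,2) (3,2) (3,3) (4,3) (4,2) (4,1) (3,1) (2,1) (1,1).
That gives 2 routes.

2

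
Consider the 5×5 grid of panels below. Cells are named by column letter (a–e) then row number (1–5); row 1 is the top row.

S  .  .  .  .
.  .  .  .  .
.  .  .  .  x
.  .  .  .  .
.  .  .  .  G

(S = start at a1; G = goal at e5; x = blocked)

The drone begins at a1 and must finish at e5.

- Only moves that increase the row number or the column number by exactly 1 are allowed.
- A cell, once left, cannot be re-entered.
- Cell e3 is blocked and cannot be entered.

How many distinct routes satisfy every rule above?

55

A right/down-only route from a1 to e5 makes exactly 4 down-moves and 4 right-moves in some order.
With no other constraints that would be C(8,4) = 70 routes.
Subtract routes through each blocked cell (inclusion–exclusion for overlaps): − through e3: 15 → 55.
That gives 55 routes.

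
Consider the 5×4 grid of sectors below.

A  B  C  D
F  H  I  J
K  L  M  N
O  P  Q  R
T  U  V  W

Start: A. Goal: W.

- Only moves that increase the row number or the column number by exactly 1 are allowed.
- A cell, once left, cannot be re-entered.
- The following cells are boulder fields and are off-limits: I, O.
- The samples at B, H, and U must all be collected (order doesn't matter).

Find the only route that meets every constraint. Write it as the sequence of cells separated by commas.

A, B, H, L, P, U, V, W

Moves only go right or down, so the column and row indices never decrease.
Route from A: right to B, 4× down (reaching U), 2× right (reaching W) — 7 moves in all.
Check: all required cells visited.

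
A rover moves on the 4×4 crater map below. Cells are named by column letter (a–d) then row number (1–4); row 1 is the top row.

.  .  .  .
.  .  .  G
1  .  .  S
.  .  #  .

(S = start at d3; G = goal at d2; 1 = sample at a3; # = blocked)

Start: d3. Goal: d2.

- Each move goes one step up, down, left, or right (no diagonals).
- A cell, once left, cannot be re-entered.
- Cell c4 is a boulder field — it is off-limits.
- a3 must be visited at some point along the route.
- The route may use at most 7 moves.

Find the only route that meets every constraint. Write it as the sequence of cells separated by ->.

d3 -> c3 -> b3 -> a3 -> a2 -> b2 -> c2 -> d2

Any route must reach a3 and still end at d2 within 7 moves, so the order of the required stops is forced.
Route from d3: left 3 to a3, up 1 to a2, right 3 to d2 — 7 moves in all.
Check: all required cells visited; 7 ≤ 7 moves.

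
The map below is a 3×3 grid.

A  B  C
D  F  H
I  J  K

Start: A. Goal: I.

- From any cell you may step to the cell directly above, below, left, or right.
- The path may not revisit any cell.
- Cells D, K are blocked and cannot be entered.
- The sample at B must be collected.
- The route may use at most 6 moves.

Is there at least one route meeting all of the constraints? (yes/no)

One route that works: A → B → F → J → I.

yes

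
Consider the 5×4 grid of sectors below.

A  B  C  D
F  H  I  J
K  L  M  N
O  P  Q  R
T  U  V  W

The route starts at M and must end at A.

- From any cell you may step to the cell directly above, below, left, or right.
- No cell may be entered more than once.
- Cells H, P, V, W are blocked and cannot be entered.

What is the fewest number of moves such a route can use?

The Manhattan distance from M to A is |3−1| + |3−1| = 4, so at least 4 moves are needed.
A route of 4 moves achieves this: M → I → C → B → A.
Since 4 matches the lower bound, it is optimal.

4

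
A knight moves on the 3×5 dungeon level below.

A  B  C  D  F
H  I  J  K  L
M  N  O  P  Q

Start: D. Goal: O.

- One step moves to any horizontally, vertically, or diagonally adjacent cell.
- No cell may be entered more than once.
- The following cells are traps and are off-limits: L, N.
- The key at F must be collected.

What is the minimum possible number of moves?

Any route passes through F somewhere between D and O. Summing Chebyshev distances along the two legs (D → F → O) gives a lower bound of 1 + 2 = 3 moves.
A route of 3 moves achieves this: D → F → K → O.
Since 3 matches the lower bound, it is optimal.

3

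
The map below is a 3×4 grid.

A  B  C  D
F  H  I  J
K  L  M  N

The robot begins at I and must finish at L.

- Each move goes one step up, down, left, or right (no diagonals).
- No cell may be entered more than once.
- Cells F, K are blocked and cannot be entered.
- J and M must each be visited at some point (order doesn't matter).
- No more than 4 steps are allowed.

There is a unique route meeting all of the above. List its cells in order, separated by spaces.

The 4-move cap with required stops at J, M leaves no slack for detours.
Route from I: right to J, down to N, 2× left (reaching L) — 4 moves in all.
Check: all required cells visited; 4 ≤ 4 moves.

I J N M L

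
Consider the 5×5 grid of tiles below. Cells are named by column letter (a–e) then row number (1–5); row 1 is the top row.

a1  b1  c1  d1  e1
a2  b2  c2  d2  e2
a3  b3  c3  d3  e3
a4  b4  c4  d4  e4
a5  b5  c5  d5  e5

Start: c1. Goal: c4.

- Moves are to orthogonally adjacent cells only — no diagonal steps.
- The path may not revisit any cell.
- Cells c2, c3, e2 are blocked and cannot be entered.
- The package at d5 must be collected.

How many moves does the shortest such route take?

7

Any route passes through d5 somewhere between c1 and c4. Summing Manhattan distances along the two legs (c1 → d5 → c4) gives a lower bound of 5 + 2 = 7 moves.
A route of 7 moves achieves this: c1 → d1 → d2 → d3 → d4 → d5 → c5 → c4.
Since 7 matches the lower bound, it is optimal.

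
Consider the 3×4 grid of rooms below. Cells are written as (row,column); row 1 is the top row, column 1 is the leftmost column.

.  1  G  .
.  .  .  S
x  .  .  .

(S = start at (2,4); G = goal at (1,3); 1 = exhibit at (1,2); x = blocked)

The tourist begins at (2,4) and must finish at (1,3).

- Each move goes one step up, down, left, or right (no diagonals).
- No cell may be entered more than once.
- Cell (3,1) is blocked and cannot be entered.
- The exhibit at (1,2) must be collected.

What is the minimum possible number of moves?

4

Any route passes through (1,2) somewhere between (2,4) and (1,3). Summing Manhattan distances along the two legs ((2,4) → (1,2) → (1,3)) gives a lower bound of 3 + 1 = 4 moves.
A route of 4 moves achieves this: (2,4) → (2,3) → (2,2) → (1,2) → (1,3).
Since 4 matches the lower bound, it is optimal.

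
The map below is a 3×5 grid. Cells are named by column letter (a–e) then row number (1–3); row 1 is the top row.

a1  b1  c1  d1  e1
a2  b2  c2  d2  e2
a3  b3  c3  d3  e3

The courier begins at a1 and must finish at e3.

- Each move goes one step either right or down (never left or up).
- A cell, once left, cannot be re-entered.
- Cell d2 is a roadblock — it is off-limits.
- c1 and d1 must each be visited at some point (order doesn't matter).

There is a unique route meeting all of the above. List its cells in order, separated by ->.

a1 -> b1 -> c1 -> d1 -> e1 -> e2 -> e3

Moves only go right or down, so the column and row indices never decrease.
Route from a1: 4× right (reaching e1), 2× down (reaching e3) — 6 moves in all.
Check: all required cells visited.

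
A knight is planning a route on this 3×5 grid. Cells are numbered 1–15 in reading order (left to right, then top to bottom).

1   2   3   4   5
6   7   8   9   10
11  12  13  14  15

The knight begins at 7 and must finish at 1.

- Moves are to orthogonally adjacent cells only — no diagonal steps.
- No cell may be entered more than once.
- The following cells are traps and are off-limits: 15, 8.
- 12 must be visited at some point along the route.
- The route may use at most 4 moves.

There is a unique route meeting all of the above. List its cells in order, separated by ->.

Any route must reach 12 and still end at 1 within 4 moves, so the order of the required stops is forced.
Route from 7: down 1 to 12, left 1 to 11, up 2 to 1 — 4 moves in all.
Check: all required cells visited; 4 ≤ 4 moves.

7 -> 12 -> 11 -> 6 -> 1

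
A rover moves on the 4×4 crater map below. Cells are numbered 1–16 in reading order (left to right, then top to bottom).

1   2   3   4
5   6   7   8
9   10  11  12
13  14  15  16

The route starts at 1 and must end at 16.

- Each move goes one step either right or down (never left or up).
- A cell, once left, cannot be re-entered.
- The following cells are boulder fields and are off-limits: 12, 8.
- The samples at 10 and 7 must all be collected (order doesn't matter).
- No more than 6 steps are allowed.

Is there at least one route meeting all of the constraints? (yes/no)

10 is below but to the left of 7: going 7 → 10 would need a leftward move and 10 → 7 an upward move, so no right/down-only route can visit both required cells.

no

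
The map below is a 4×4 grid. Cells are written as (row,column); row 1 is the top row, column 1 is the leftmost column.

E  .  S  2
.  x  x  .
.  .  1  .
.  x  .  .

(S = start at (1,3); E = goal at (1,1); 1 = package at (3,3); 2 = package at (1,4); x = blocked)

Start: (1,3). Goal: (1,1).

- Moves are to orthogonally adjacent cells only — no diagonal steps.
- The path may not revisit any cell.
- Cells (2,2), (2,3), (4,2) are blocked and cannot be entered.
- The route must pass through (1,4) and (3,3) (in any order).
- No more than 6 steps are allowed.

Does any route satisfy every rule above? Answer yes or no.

Even ignoring the no-revisit rule, getting from (1,3) to (1,1), taking the cheapest ordering (1,3) → (1,4) → (3,3) → (1,1) needs at least 1 + 3 + 4 = 8 moves (Manhattan distance per leg), which exceeds the 6-move limit.

no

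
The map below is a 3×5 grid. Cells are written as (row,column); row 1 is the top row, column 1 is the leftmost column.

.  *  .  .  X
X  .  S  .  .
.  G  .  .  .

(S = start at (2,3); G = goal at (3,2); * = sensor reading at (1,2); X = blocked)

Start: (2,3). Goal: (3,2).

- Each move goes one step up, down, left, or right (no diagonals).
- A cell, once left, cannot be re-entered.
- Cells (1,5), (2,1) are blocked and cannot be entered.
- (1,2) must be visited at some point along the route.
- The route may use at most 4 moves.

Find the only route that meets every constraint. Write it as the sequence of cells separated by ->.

(2,3) -> (1,3) -> (1,2) -> (2,2) -> (3,2)

The budget equals the shortest possible length, so every move has to be on a shortest route through the required cells.
Route from (2,3): up 1 to (1,3), left 1 to (1,2), down 2 to (3,2) — 4 moves in all.
Check: all required cells visited; 4 ≤ 4 moves.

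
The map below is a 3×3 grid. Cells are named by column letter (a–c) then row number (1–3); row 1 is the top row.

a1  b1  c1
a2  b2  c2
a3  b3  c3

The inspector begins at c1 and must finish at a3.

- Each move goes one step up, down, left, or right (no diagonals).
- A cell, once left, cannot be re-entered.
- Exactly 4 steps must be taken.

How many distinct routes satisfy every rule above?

6

Need simple routes of exactly 4 moves from c1 to a3 (Manhattan distance 4, so 0 moves are spent on a detour and 0 undoing it).
Enumerating: c1 c2 c3 b3 a3 | c1 c2 b2 b3 a3 | c1 c2 b2 a2 a3 | c1 b1 b2 b3 a3 | c1 b1 b2 a2 a3 | c1 b1 a1 a2 a3.
That gives 6 routes.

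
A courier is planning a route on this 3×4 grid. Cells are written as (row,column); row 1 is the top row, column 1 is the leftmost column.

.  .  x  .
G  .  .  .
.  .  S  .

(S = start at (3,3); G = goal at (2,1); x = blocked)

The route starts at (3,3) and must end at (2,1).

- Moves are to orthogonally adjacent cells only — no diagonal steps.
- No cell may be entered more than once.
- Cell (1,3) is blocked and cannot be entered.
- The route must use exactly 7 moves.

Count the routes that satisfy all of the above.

2

Need simple routes of exactly 7 moves from (3,3) to (2,1) (Manhattan distance 3, so 2 moves are spent on a detour and 2 undoing it).
Enumerating: (3,3) (3,4) (2,4) (2,3) (2,2) (1,2) (1,1) (2,1) | (3,3) (3,4) (2,4) (2,3) (2,2) (3,2) (3,1) (2,1).
That gives 2 routes.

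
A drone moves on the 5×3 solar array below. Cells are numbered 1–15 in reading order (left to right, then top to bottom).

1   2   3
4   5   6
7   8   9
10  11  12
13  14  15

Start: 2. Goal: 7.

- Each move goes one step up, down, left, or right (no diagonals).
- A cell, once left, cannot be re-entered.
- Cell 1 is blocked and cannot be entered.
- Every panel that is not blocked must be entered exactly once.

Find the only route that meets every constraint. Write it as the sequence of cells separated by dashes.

Need to visit all 14 open cells exactly once, starting at 2 and ending at 7.
Cell 3 has only two open neighbours (6 and 2), so the path must pass straight through it: one of those is the cell it's entered from and the other is where it exits.
Route from 2: right 1 to 3, down 4 to 15, left 2 to 13, up 1 to 10, right 1 to 11, up 2 to 5, left 1 to 4, down 1 to 7 — 13 moves in all.
Check: all 14 open cells covered.

2 - 3 - 6 - 9 - 12 - 15 - 14 - 13 - 10 - 11 - 8 - 5 - 4 - 7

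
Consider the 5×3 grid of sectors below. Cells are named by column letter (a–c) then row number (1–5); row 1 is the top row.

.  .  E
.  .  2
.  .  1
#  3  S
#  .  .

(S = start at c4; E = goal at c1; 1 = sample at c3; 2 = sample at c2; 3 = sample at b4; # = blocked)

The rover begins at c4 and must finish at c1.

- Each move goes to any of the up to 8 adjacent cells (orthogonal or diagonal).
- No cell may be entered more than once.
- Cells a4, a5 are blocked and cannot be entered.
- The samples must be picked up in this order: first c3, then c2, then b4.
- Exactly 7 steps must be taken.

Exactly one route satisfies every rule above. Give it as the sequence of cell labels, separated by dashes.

The waypoints must appear in the order c3, c2, b4, with no cell reused.
Route from c4: up 2 to c2, down-left 1 to b3, down 1 to b4, up-left 1 to a3, up-right 2 to c1 — 7 moves in all.
Check: order respected (1 at step 1, 2 at step 2, 3 at step 4); 7 moves as required.

c4 - c3 - c2 - b3 - b4 - a3 - b2 - c1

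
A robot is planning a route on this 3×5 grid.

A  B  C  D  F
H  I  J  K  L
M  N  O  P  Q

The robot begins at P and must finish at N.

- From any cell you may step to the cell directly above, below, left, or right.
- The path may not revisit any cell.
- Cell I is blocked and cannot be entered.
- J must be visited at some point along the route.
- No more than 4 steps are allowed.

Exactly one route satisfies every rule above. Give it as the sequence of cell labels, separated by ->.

P -> K -> J -> O -> N

The budget equals the shortest possible length, so every move has to be on a shortest route through the required cells.
Route from P: up to K, left to J, down to O, left to N — 4 moves in all.
Check: all required cells visited; 4 ≤ 4 moves.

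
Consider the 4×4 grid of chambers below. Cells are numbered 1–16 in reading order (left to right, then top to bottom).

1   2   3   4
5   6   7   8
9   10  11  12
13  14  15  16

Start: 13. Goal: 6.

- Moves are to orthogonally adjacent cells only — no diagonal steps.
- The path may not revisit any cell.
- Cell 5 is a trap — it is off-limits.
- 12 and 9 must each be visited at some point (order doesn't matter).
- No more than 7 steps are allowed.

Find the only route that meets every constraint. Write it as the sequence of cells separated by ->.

Any route must reach 12 and 9 and still end at 6 within 7 moves, so the order of the required stops is forced.
Route from 13: up to 9, 3× right (reaching 12), up to 8, 2× left (reaching 6) — 7 moves in all.
Check: all required cells visited; 7 ≤ 7 moves.

13 -> 9 -> 10 -> 11 -> 12 -> 8 -> 7 -> 6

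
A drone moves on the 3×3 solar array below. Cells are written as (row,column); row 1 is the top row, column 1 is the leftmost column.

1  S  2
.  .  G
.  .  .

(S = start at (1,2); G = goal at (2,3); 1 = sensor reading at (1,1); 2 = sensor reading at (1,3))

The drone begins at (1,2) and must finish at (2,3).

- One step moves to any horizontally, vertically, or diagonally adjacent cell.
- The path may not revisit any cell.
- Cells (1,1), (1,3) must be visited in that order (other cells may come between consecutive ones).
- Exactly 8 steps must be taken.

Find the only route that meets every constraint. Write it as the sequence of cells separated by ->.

(1,2) -> (1,1) -> (2,1) -> (3,1) -> (3,2) -> (3,3) -> (2,2) -> (1,3) -> (2,3)

The waypoints must appear in the order (1,1), (1,3), with no cell reused.
Route from (1,2): left 1 to (1,1), down 2 to (3,1), right 2 to (3,3), up-left 1 to (2,2), up-right 1 to (1,3), down 1 to (2,3) — 8 moves in all.
Check: order respected (1 at step 1, 2 at step 7); 8 moves as required.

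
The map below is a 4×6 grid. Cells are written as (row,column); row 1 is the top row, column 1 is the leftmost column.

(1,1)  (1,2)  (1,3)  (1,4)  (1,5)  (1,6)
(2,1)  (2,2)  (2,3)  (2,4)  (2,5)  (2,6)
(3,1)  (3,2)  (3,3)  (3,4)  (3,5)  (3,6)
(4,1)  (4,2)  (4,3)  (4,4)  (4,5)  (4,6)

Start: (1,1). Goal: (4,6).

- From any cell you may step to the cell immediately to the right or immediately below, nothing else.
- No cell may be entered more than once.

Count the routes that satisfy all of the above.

A right/down-only route from (1,1) to (4,6) makes exactly 3 down-moves and 5 right-moves in some order.
With no other constraints that would be C(8,3) = 56 routes.
That gives 56 routes.

56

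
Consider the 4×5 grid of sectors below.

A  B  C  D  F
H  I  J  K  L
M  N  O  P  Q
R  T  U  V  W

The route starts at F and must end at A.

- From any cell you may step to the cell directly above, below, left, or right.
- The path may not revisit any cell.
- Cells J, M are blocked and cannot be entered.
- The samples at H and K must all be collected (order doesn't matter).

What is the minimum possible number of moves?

Any route passes through H and K in some order between F and A. Summing Manhattan distances along each leg and taking the cheapest ordering (F → K → H → A) gives a lower bound of 2 + 3 + 1 = 6 moves.
That bound ignores the blocked cells. Measuring each leg by the fewest moves that actually steer around them (F→K: 2; K→H: 5; H→A: 1) raises the lower bound to 8.
A route of 8 moves exists: F → L → K → D → C → B → I → H → A.
Since 8 matches that lower bound, it is optimal.

8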